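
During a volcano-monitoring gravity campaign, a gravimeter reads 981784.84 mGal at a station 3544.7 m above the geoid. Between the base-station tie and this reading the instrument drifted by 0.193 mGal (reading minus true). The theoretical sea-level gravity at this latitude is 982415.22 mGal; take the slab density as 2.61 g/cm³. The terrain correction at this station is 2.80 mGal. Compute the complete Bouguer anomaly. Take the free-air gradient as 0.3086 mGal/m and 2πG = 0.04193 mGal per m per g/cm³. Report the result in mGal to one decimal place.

78.2

Drift-corrected reading = 981784.84 − (0.193) = 981784.647 mGal
Free-air correction = 0.3086 × 3544.7 = 1093.89 mGal
Free-air anomaly = 981784.647 − 982415.22 + (1093.89) = 463.317 mGal
Bouguer slab correction = 0.04193 × 2.61 × 3544.7 = 387.92 mGal
Simple Bouguer anomaly = 463.317 − (387.92) = 75.397 mGal
Complete Bouguer anomaly = 75.397 + 2.80 = 78.197 mGal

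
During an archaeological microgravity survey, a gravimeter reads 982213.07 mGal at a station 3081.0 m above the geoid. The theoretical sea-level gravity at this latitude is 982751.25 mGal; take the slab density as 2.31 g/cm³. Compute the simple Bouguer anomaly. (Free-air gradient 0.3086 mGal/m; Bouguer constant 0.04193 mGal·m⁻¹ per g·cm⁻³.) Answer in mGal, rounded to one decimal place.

Free-air correction = 0.3086 × 3081.0 = 950.80 mGal
Free-air anomaly = 982213.07 − 982751.25 + (950.80) = 412.62 mGal
Bouguer slab correction = 0.04193 × 2.31 × 3081.0 = 298.42 mGal
Simple Bouguer anomaly = 412.62 − (298.42) = 114.20 mGal

114.2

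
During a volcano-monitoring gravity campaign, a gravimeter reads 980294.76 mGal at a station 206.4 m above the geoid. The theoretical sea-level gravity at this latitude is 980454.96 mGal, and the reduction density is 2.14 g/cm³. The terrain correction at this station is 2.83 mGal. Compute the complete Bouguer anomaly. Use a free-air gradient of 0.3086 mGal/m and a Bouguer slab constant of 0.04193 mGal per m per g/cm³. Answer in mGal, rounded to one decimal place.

Free-air correction = 0.3086 × 206.4 = 63.70 mGal
Free-air anomaly = 980294.76 − 980454.96 + (63.70) = -96.50 mGal
Bouguer slab correction = 0.04193 × 2.14 × 206.4 = 18.52 mGal
Simple Bouguer anomaly = -96.50 − (18.52) = -115.02 mGal
Complete Bouguer anomaly = -115.02 + 2.83 = -112.19 mGal

-112.2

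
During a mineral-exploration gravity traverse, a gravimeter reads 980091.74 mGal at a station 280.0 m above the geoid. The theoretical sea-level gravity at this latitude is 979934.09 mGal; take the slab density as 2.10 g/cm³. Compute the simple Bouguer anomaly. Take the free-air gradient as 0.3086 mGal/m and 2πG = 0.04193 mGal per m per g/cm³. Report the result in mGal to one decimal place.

Free-air correction = 0.3086 × 280.0 = 86.41 mGal
Free-air anomaly = 980091.74 − 979934.09 + (86.41) = 244.06 mGal
Bouguer slab correction = 0.04193 × 2.10 × 280.0 = 24.65 mGal
Simple Bouguer anomaly = 244.06 − (24.65) = 219.41 mGal

219.4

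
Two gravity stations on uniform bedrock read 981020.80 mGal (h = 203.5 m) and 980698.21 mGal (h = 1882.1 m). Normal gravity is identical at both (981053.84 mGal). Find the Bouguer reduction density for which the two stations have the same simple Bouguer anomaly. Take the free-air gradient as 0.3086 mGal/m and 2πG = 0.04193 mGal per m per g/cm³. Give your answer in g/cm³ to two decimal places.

Δg_obs = 980698.21 − 981020.80 = -322.59 mGal over Δh = 1882.1 − 203.5 = 1678.6 m
Equal Bouguer anomalies ⇒ Δg_obs + (0.3086 − 0.04193ρ)·Δh = 0
0.3086 − 0.04193ρ = −Δg_obs/Δh = 0.19218
ρ = (0.3086 − 0.19218) / 0.04193 = 2.78 g/cm³

2.78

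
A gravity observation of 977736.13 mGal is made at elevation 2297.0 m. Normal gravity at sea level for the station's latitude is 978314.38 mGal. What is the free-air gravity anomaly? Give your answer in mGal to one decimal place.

Free-air correction = 0.3086 × 2297.0 = 708.85 mGal
Free-air anomaly = 977736.13 − 978314.38 + (708.85) = 130.60 mGal

130.6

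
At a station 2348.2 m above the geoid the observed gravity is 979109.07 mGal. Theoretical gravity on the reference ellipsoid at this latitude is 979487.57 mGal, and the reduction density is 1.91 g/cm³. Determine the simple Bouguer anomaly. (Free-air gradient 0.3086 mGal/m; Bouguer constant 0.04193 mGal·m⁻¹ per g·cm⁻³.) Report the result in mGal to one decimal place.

Free-air correction = 0.3086 × 2348.2 = 724.65 mGal
Free-air anomaly = 979109.07 − 979487.57 + (724.65) = 346.15 mGal
Bouguer slab correction = 0.04193 × 1.91 × 2348.2 = 188.06 mGal
Simple Bouguer anomaly = 346.15 − (188.06) = 158.09 mGal

158.1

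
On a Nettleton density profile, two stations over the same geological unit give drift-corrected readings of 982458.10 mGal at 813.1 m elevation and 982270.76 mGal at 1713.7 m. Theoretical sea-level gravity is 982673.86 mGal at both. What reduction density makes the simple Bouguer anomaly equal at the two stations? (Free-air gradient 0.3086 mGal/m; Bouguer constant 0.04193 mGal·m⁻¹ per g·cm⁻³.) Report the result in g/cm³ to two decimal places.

Δg_obs = 982270.76 − 982458.10 = -187.34 mGal over Δh = 1713.7 − 813.1 = 900.6 m
Equal Bouguer anomalies ⇒ Δg_obs + (0.3086 − 0.04193ρ)·Δh = 0
0.3086 − 0.04193ρ = −Δg_obs/Δh = 0.20802
ρ = (0.3086 − 0.20802) / 0.04193 = 2.40 g/cm³

2.40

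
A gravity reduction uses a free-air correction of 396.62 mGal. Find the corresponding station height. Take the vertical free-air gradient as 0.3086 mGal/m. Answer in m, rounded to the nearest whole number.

1285

h = 396.62 / 0.3086 = 1285.22 m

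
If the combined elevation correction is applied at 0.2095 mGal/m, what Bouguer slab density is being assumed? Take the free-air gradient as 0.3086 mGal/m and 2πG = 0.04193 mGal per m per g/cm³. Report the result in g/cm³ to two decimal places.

2.36

0.2095 = 0.3086 − 0.04193 × ρ
ρ = (0.3086 − 0.2095) / 0.04193 = 2.36 g/cm³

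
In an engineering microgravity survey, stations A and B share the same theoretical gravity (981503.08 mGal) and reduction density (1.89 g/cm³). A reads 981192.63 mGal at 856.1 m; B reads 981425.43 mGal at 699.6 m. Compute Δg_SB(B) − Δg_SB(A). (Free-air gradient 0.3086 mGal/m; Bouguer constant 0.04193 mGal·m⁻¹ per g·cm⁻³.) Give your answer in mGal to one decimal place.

Δg_SB(A) = 981192.63 − 981503.08 + 0.3086×856.1 − 0.04193×1.89×856.1 = -114.10 mGal
Δg_SB(B) = 981425.43 − 981503.08 + 0.3086×699.6 − 0.04193×1.89×699.6 = 82.80 mGal
Difference = 82.80 − (-114.10) = 196.90 mGal

196.9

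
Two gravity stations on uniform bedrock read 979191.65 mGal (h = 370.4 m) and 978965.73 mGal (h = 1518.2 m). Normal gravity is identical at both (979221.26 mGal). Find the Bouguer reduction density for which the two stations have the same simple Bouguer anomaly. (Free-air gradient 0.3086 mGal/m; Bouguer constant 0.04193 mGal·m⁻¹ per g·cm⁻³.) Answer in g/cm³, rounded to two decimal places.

2.67

Δg_obs = 978965.73 − 979191.65 = -225.92 mGal over Δh = 1518.2 − 370.4 = 1147.8 m
Equal Bouguer anomalies ⇒ Δg_obs + (0.3086 − 0.04193ρ)·Δh = 0
0.3086 − 0.04193ρ = −Δg_obs/Δh = 0.19683
ρ = (0.3086 − 0.19683) / 0.04193 = 2.67 g/cm³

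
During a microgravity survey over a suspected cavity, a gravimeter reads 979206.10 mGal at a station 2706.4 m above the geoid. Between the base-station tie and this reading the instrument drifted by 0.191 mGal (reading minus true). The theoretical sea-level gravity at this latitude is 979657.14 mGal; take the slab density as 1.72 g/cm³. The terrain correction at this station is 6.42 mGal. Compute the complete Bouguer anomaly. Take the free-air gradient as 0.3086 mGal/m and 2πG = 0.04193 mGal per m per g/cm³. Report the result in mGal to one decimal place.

Drift-corrected reading = 979206.10 − (0.191) = 979205.909 mGal
Free-air correction = 0.3086 × 2706.4 = 835.20 mGal
Free-air anomaly = 979205.909 − 979657.14 + (835.20) = 383.969 mGal
Bouguer slab correction = 0.04193 × 1.72 × 2706.4 = 195.18 mGal
Simple Bouguer anomaly = 383.969 − (195.18) = 188.789 mGal
Complete Bouguer anomaly = 188.789 + 6.42 = 195.209 mGal

195.2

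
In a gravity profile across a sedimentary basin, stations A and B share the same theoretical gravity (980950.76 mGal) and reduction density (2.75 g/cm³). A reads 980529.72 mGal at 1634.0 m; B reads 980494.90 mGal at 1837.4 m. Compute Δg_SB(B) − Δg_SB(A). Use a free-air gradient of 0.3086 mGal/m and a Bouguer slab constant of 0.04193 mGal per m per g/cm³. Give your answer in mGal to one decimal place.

Δg_SB(A) = 980529.72 − 980950.76 + 0.3086×1634.0 − 0.04193×2.75×1634.0 = -105.20 mGal
Δg_SB(B) = 980494.90 − 980950.76 + 0.3086×1837.4 − 0.04193×2.75×1837.4 = -100.70 mGal
Difference = -100.70 − (-105.20) = 4.50 mGal

4.5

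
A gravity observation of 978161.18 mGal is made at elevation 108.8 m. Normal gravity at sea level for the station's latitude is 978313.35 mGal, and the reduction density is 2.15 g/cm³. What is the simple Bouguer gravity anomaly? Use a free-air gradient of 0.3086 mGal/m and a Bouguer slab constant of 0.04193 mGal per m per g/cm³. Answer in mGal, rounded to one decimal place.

-128.4

Free-air correction = 0.3086 × 108.8 = 33.58 mGal
Free-air anomaly = 978161.18 − 978313.35 + (33.58) = -118.59 mGal
Bouguer slab correction = 0.04193 × 2.15 × 108.8 = 9.81 mGal
Simple Bouguer anomaly = -118.59 − (9.81) = -128.40 mGal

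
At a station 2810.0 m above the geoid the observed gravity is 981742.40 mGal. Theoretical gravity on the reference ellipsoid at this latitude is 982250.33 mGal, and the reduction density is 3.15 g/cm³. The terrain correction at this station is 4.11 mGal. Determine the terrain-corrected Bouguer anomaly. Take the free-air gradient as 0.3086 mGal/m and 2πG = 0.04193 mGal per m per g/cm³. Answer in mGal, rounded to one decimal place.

-7.8

Free-air correction = 0.3086 × 2810.0 = 867.17 mGal
Free-air anomaly = 981742.40 − 982250.33 + (867.17) = 359.24 mGal
Bouguer slab correction = 0.04193 × 3.15 × 2810.0 = 371.14 mGal
Simple Bouguer anomaly = 359.24 − (371.14) = -11.90 mGal
Complete Bouguer anomaly = -11.90 + 4.11 = -7.79 mGal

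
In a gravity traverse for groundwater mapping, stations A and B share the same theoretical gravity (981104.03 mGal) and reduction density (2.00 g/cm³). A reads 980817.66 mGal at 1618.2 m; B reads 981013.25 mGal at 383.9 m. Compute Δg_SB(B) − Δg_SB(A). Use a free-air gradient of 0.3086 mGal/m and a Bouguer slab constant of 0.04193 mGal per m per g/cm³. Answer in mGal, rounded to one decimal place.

-81.8

Δg_SB(A) = 980817.66 − 981104.03 + 0.3086×1618.2 − 0.04193×2.00×1618.2 = 77.30 mGal
Δg_SB(B) = 981013.25 − 981104.03 + 0.3086×383.9 − 0.04193×2.00×383.9 = -4.50 mGal
Difference = -4.50 − (77.30) = -81.80 mGal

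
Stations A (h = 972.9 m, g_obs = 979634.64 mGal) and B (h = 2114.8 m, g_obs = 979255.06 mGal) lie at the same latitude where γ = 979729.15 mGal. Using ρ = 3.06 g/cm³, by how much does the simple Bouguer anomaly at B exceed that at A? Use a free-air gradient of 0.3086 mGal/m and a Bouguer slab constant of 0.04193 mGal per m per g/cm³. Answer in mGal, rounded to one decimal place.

-173.7

Δg_SB(A) = 979634.64 − 979729.15 + 0.3086×972.9 − 0.04193×3.06×972.9 = 80.90 mGal
Δg_SB(B) = 979255.06 − 979729.15 + 0.3086×2114.8 − 0.04193×3.06×2114.8 = -92.80 mGal
Difference = -92.80 − (80.90) = -173.70 mGal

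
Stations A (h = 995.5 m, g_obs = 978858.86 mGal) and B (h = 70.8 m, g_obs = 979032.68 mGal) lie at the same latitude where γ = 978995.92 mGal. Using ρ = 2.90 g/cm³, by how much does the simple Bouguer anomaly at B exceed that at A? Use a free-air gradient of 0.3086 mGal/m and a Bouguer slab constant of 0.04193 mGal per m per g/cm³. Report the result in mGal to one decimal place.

Δg_SB(A) = 978858.86 − 978995.92 + 0.3086×995.5 − 0.04193×2.90×995.5 = 49.10 mGal
Δg_SB(B) = 979032.68 − 978995.92 + 0.3086×70.8 − 0.04193×2.90×70.8 = 50.00 mGal
Difference = 50.00 − (49.10) = 0.90 mGal

0.9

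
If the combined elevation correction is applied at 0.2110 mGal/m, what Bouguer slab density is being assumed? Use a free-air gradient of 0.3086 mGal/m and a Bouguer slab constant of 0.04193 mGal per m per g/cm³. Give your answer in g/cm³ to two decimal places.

2.33

0.2110 = 0.3086 − 0.04193 × ρ
ρ = (0.3086 − 0.2110) / 0.04193 = 2.33 g/cm³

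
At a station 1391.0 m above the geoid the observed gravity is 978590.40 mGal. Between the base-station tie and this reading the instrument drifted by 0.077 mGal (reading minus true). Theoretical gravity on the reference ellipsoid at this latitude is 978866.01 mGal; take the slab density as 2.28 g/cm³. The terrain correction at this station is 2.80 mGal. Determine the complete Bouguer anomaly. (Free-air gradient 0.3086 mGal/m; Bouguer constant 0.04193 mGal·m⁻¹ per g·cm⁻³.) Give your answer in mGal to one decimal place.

Drift-corrected reading = 978590.40 − (0.077) = 978590.323 mGal
Free-air correction = 0.3086 × 1391.0 = 429.26 mGal
Free-air anomaly = 978590.323 − 978866.01 + (429.26) = 153.573 mGal
Bouguer slab correction = 0.04193 × 2.28 × 1391.0 = 132.98 mGal
Simple Bouguer anomaly = 153.573 − (132.98) = 20.593 mGal
Complete Bouguer anomaly = 20.593 + 2.80 = 23.393 mGal

23.4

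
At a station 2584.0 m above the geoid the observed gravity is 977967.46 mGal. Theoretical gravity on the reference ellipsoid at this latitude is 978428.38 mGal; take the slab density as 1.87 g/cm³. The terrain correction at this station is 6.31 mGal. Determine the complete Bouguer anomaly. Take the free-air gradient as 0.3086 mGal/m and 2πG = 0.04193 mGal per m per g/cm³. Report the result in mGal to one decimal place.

Free-air correction = 0.3086 × 2584.0 = 797.42 mGal
Free-air anomaly = 977967.46 − 978428.38 + (797.42) = 336.50 mGal
Bouguer slab correction = 0.04193 × 1.87 × 2584.0 = 202.61 mGal
Simple Bouguer anomaly = 336.50 − (202.61) = 133.89 mGal
Complete Bouguer anomaly = 133.89 + 6.31 = 140.20 mGal

140.2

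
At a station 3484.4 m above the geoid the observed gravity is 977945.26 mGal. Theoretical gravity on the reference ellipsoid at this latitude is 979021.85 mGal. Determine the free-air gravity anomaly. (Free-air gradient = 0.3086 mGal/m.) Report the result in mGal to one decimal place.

Free-air correction = 0.3086 × 3484.4 = 1075.29 mGal
Free-air anomaly = 977945.26 − 979021.85 + (1075.29) = -1.30 mGal

-1.3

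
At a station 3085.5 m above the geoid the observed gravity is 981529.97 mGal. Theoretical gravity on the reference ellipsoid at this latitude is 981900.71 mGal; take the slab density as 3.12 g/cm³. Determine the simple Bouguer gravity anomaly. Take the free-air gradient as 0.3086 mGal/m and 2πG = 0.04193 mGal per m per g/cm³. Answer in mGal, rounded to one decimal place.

177.8

Free-air correction = 0.3086 × 3085.5 = 952.19 mGal
Free-air anomaly = 981529.97 − 981900.71 + (952.19) = 581.45 mGal
Bouguer slab correction = 0.04193 × 3.12 × 3085.5 = 403.65 mGal
Simple Bouguer anomaly = 581.45 − (403.65) = 177.80 mGal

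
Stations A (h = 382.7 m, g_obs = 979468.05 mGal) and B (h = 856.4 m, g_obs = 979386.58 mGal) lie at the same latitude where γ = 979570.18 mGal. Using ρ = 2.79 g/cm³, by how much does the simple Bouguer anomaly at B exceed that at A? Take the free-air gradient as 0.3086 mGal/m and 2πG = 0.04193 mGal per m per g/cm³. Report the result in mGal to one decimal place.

Δg_SB(A) = 979468.05 − 979570.18 + 0.3086×382.7 − 0.04193×2.79×382.7 = -28.80 mGal
Δg_SB(B) = 979386.58 − 979570.18 + 0.3086×856.4 − 0.04193×2.79×856.4 = -19.50 mGal
Difference = -19.50 − (-28.80) = 9.30 mGal

9.3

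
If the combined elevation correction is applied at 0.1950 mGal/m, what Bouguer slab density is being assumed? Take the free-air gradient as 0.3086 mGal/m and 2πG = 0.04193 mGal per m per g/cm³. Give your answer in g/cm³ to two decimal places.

0.1950 = 0.3086 − 0.04193 × ρ
ρ = (0.3086 − 0.1950) / 0.04193 = 2.71 g/cm³

2.71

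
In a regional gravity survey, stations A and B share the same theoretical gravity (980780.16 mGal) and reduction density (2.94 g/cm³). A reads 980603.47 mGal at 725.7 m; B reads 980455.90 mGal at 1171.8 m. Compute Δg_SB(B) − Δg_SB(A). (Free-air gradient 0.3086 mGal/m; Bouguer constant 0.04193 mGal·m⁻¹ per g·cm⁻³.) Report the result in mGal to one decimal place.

Δg_SB(A) = 980603.47 − 980780.16 + 0.3086×725.7 − 0.04193×2.94×725.7 = -42.20 mGal
Δg_SB(B) = 980455.90 − 980780.16 + 0.3086×1171.8 − 0.04193×2.94×1171.8 = -107.10 mGal
Difference = -107.10 − (-42.20) = -64.90 mGal

-64.9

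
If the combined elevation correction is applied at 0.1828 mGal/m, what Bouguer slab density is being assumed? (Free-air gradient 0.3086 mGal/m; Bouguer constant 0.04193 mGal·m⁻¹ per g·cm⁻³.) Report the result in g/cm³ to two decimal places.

0.1828 = 0.3086 − 0.04193 × ρ
ρ = (0.3086 − 0.1828) / 0.04193 = 3.00 g/cm³

3.00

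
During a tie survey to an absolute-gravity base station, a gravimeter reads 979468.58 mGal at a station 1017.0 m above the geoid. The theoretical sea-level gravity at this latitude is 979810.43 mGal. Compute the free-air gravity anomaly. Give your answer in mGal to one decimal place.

Free-air correction = 0.3086 × 1017.0 = 313.85 mGal
Free-air anomaly = 979468.58 − 979810.43 + (313.85) = -28.00 mGal

-28.0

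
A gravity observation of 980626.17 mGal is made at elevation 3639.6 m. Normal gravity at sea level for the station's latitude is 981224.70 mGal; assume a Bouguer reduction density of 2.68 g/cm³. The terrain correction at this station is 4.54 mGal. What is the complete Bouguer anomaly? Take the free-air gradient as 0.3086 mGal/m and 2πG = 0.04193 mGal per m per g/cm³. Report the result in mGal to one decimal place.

Free-air correction = 0.3086 × 3639.6 = 1123.18 mGal
Free-air anomaly = 980626.17 − 981224.70 + (1123.18) = 524.65 mGal
Bouguer slab correction = 0.04193 × 2.68 × 3639.6 = 408.99 mGal
Simple Bouguer anomaly = 524.65 − (408.99) = 115.66 mGal
Complete Bouguer anomaly = 115.66 + 4.54 = 120.20 mGal

120.2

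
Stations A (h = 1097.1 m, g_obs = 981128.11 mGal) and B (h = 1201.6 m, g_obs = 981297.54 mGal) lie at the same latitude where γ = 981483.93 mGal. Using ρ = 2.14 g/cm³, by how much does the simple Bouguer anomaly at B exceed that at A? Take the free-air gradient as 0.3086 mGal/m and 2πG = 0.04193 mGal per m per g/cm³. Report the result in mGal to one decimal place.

192.3

Δg_SB(A) = 981128.11 − 981483.93 + 0.3086×1097.1 − 0.04193×2.14×1097.1 = -115.70 mGal
Δg_SB(B) = 981297.54 − 981483.93 + 0.3086×1201.6 − 0.04193×2.14×1201.6 = 76.60 mGal
Difference = 76.60 − (-115.70) = 192.30 mGal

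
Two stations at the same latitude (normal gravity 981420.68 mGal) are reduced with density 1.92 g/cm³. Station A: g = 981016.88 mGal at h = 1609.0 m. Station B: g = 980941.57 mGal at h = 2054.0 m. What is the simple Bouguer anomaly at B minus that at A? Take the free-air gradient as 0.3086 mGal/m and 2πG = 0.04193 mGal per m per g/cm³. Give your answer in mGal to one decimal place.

26.2

Δg_SB(A) = 981016.88 − 981420.68 + 0.3086×1609.0 − 0.04193×1.92×1609.0 = -36.80 mGal
Δg_SB(B) = 980941.57 − 981420.68 + 0.3086×2054.0 − 0.04193×1.92×2054.0 = -10.60 mGal
Difference = -10.60 − (-36.80) = 26.20 mGal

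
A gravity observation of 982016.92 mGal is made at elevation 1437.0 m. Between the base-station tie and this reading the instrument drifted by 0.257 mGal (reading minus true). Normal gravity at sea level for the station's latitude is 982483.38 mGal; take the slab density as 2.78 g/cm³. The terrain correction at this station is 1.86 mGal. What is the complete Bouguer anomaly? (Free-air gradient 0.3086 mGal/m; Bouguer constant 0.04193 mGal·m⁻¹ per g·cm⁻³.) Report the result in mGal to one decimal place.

-188.9

Drift-corrected reading = 982016.92 − (0.257) = 982016.663 mGal
Free-air correction = 0.3086 × 1437.0 = 443.46 mGal
Free-air anomaly = 982016.663 − 982483.38 + (443.46) = -23.257 mGal
Bouguer slab correction = 0.04193 × 2.78 × 1437.0 = 167.50 mGal
Simple Bouguer anomaly = -23.257 − (167.50) = -190.757 mGal
Complete Bouguer anomaly = -190.757 + 1.86 = -188.897 mGal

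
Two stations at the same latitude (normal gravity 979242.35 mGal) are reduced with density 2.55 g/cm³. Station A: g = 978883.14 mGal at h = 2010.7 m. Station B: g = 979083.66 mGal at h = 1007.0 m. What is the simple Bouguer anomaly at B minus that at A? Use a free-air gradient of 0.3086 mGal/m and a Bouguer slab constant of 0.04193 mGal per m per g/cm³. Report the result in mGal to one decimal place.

Δg_SB(A) = 978883.14 − 979242.35 + 0.3086×2010.7 − 0.04193×2.55×2010.7 = 46.30 mGal
Δg_SB(B) = 979083.66 − 979242.35 + 0.3086×1007.0 − 0.04193×2.55×1007.0 = 44.40 mGal
Difference = 44.40 − (46.30) = -1.90 mGal

-1.9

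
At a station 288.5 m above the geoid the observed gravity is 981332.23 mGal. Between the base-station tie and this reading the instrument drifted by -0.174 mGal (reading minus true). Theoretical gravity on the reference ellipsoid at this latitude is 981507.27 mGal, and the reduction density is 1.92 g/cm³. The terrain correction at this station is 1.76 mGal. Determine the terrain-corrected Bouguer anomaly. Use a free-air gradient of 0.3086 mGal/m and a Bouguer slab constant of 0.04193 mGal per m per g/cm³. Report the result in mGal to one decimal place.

Drift-corrected reading = 981332.23 − (-0.174) = 981332.404 mGal
Free-air correction = 0.3086 × 288.5 = 89.03 mGal
Free-air anomaly = 981332.404 − 981507.27 + (89.03) = -85.836 mGal
Bouguer slab correction = 0.04193 × 1.92 × 288.5 = 23.23 mGal
Simple Bouguer anomaly = -85.836 − (23.23) = -109.066 mGal
Complete Bouguer anomaly = -109.066 + 1.76 = -107.306 mGal

-107.3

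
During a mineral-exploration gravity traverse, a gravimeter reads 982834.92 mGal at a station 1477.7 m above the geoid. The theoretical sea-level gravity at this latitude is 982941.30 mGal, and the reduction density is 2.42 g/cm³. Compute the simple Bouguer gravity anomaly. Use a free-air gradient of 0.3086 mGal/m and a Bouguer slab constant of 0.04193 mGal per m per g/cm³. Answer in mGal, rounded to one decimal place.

Free-air correction = 0.3086 × 1477.7 = 456.02 mGal
Free-air anomaly = 982834.92 − 982941.30 + (456.02) = 349.64 mGal
Bouguer slab correction = 0.04193 × 2.42 × 1477.7 = 149.94 mGal
Simple Bouguer anomaly = 349.64 − (149.94) = 199.70 mGal

199.7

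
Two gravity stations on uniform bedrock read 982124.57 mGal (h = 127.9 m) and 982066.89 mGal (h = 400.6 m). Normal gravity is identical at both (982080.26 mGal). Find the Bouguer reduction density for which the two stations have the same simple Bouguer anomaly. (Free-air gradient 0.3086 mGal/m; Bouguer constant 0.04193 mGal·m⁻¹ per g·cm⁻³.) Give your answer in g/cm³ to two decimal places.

2.32

Δg_obs = 982066.89 − 982124.57 = -57.68 mGal over Δh = 400.6 − 127.9 = 272.7 m
Equal Bouguer anomalies ⇒ Δg_obs + (0.3086 − 0.04193ρ)·Δh = 0
0.3086 − 0.04193ρ = −Δg_obs/Δh = 0.21151
ρ = (0.3086 − 0.21151) / 0.04193 = 2.32 g/cm³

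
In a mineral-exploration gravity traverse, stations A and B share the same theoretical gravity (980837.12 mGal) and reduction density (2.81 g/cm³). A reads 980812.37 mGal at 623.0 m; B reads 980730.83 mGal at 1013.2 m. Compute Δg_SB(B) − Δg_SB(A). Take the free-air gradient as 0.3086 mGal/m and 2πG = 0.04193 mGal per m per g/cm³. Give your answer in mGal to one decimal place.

Δg_SB(A) = 980812.37 − 980837.12 + 0.3086×623.0 − 0.04193×2.81×623.0 = 94.10 mGal
Δg_SB(B) = 980730.83 − 980837.12 + 0.3086×1013.2 − 0.04193×2.81×1013.2 = 87.00 mGal
Difference = 87.00 − (94.10) = -7.10 mGal

-7.1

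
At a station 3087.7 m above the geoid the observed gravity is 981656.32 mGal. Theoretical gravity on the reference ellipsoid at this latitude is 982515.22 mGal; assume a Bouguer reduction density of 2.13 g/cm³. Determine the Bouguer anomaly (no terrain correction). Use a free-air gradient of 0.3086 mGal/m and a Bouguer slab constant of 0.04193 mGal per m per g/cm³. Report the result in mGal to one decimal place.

-181.8

Free-air correction = 0.3086 × 3087.7 = 952.86 mGal
Free-air anomaly = 981656.32 − 982515.22 + (952.86) = 93.96 mGal
Bouguer slab correction = 0.04193 × 2.13 × 3087.7 = 275.77 mGal
Simple Bouguer anomaly = 93.96 − (275.77) = -181.81 mGal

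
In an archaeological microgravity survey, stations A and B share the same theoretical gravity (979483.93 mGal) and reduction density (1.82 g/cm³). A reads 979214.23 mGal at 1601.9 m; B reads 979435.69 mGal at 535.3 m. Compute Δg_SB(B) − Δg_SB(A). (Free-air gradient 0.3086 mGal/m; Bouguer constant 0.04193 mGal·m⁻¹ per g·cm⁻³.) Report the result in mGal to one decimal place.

-26.3

Δg_SB(A) = 979214.23 − 979483.93 + 0.3086×1601.9 − 0.04193×1.82×1601.9 = 102.40 mGal
Δg_SB(B) = 979435.69 − 979483.93 + 0.3086×535.3 − 0.04193×1.82×535.3 = 76.10 mGal
Difference = 76.10 − (102.40) = -26.30 mGal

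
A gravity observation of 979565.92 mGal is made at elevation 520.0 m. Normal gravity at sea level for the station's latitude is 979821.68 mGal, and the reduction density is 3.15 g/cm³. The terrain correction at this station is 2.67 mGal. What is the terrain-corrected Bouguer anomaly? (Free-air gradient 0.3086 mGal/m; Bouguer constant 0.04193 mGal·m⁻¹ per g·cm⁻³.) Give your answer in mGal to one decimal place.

-161.3

Free-air correction = 0.3086 × 520.0 = 160.47 mGal
Free-air anomaly = 979565.92 − 979821.68 + (160.47) = -95.29 mGal
Bouguer slab correction = 0.04193 × 3.15 × 520.0 = 68.68 mGal
Simple Bouguer anomaly = -95.29 − (68.68) = -163.97 mGal
Complete Bouguer anomaly = -163.97 + 2.67 = -161.30 mGal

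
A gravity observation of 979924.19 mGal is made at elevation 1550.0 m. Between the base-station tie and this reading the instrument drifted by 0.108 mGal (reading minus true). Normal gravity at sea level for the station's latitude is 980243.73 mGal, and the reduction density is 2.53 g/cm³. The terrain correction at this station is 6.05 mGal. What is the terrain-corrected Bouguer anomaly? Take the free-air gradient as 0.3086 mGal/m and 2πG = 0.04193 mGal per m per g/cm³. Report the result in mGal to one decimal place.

0.3

Drift-corrected reading = 979924.19 − (0.108) = 979924.082 mGal
Free-air correction = 0.3086 × 1550.0 = 478.33 mGal
Free-air anomaly = 979924.082 − 980243.73 + (478.33) = 158.682 mGal
Bouguer slab correction = 0.04193 × 2.53 × 1550.0 = 164.43 mGal
Simple Bouguer anomaly = 158.682 − (164.43) = -5.748 mGal
Complete Bouguer anomaly = -5.748 + 6.05 = 0.302 mGal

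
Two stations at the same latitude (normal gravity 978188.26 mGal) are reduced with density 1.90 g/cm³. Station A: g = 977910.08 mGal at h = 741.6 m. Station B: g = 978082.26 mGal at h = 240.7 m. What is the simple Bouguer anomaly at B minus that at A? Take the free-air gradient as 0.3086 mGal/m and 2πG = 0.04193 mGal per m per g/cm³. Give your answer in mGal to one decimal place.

57.5

Δg_SB(A) = 977910.08 − 978188.26 + 0.3086×741.6 − 0.04193×1.90×741.6 = -108.40 mGal
Δg_SB(B) = 978082.26 − 978188.26 + 0.3086×240.7 − 0.04193×1.90×240.7 = -50.90 mGal
Difference = -50.90 − (-108.40) = 57.50 mGal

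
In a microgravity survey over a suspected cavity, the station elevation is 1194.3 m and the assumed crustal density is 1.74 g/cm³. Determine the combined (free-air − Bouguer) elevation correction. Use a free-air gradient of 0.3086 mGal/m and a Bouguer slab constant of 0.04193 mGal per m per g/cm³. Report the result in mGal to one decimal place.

281.4

Combined gradient = 0.3086 − 0.04193 × 1.74 = 0.2356418 mGal/m
Combined elevation correction = 0.2356418 × 1194.3 = 281.4 mGal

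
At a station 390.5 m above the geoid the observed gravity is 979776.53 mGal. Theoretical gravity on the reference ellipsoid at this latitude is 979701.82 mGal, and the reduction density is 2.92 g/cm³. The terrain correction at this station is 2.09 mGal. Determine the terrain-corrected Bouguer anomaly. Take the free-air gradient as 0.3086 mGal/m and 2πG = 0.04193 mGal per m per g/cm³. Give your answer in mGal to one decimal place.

149.5

Free-air correction = 0.3086 × 390.5 = 120.51 mGal
Free-air anomaly = 979776.53 − 979701.82 + (120.51) = 195.22 mGal
Bouguer slab correction = 0.04193 × 2.92 × 390.5 = 47.81 mGal
Simple Bouguer anomaly = 195.22 − (47.81) = 147.41 mGal
Complete Bouguer anomaly = 147.41 + 2.09 = 149.50 mGal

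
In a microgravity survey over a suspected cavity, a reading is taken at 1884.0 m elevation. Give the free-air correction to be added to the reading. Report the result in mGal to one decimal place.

Free-air correction = 0.3086 × 1884.0 = 581.4 mGal

581.4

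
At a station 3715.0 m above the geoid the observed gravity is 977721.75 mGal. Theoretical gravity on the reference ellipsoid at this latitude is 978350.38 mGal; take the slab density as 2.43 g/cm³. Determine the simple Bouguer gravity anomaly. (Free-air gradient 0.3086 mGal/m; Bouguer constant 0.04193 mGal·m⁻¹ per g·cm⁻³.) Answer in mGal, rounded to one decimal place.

Free-air correction = 0.3086 × 3715.0 = 1146.45 mGal
Free-air anomaly = 977721.75 − 978350.38 + (1146.45) = 517.82 mGal
Bouguer slab correction = 0.04193 × 2.43 × 3715.0 = 378.52 mGal
Simple Bouguer anomaly = 517.82 − (378.52) = 139.30 mGal

139.3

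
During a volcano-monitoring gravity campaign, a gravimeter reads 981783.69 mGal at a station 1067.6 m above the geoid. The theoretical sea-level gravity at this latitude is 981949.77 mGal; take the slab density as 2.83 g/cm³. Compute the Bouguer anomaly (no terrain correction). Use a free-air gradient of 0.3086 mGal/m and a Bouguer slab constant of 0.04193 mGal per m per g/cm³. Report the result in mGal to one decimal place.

36.7

Free-air correction = 0.3086 × 1067.6 = 329.46 mGal
Free-air anomaly = 981783.69 − 981949.77 + (329.46) = 163.38 mGal
Bouguer slab correction = 0.04193 × 2.83 × 1067.6 = 126.68 mGal
Simple Bouguer anomaly = 163.38 − (126.68) = 36.70 mGal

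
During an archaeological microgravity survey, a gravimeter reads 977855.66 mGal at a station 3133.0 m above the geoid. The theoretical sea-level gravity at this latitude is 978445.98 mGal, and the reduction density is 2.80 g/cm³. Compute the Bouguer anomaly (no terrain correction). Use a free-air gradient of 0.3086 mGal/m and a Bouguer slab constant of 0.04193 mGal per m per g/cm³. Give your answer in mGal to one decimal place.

8.7

Free-air correction = 0.3086 × 3133.0 = 966.84 mGal
Free-air anomaly = 977855.66 − 978445.98 + (966.84) = 376.52 mGal
Bouguer slab correction = 0.04193 × 2.80 × 3133.0 = 367.83 mGal
Simple Bouguer anomaly = 376.52 − (367.83) = 8.69 mGal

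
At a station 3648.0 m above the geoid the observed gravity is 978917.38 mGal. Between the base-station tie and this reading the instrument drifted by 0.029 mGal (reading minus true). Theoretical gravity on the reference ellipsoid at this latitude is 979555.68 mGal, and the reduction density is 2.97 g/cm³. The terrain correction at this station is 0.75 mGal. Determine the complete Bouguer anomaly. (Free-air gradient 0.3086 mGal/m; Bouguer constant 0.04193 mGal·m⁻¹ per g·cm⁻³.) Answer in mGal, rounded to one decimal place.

Drift-corrected reading = 978917.38 − (0.029) = 978917.351 mGal
Free-air correction = 0.3086 × 3648.0 = 1125.77 mGal
Free-air anomaly = 978917.351 − 979555.68 + (1125.77) = 487.441 mGal
Bouguer slab correction = 0.04193 × 2.97 × 3648.0 = 454.29 mGal
Simple Bouguer anomaly = 487.441 − (454.29) = 33.151 mGal
Complete Bouguer anomaly = 33.151 + 0.75 = 33.901 mGal

33.9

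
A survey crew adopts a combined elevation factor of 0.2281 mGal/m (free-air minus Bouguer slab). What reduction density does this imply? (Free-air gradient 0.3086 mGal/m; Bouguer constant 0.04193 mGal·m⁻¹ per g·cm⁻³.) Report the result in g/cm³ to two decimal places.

1.92

0.2281 = 0.3086 − 0.04193 × ρ
ρ = (0.3086 − 0.2281) / 0.04193 = 1.92 g/cm³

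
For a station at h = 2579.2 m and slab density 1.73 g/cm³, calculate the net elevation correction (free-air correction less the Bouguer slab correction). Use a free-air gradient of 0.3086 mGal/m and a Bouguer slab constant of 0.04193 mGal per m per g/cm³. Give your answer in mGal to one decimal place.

Combined gradient = 0.3086 − 0.04193 × 1.73 = 0.2360611 mGal/m
Combined elevation correction = 0.2360611 × 2579.2 = 608.8 mGal

608.8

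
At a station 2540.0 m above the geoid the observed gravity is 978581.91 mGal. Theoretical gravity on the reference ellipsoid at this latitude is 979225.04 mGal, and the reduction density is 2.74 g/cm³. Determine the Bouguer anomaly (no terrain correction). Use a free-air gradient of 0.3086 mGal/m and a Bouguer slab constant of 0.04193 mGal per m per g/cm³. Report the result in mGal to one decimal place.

Free-air correction = 0.3086 × 2540.0 = 783.84 mGal
Free-air anomaly = 978581.91 − 979225.04 + (783.84) = 140.71 mGal
Bouguer slab correction = 0.04193 × 2.74 × 2540.0 = 291.82 mGal
Simple Bouguer anomaly = 140.71 − (291.82) = -151.11 mGal

-151.1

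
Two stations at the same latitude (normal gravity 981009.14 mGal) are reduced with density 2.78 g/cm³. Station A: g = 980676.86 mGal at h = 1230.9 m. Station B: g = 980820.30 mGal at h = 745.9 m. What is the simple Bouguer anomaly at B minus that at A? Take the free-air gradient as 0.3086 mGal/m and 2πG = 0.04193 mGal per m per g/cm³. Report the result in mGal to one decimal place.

50.3

Δg_SB(A) = 980676.86 − 981009.14 + 0.3086×1230.9 − 0.04193×2.78×1230.9 = -95.90 mGal
Δg_SB(B) = 980820.30 − 981009.14 + 0.3086×745.9 − 0.04193×2.78×745.9 = -45.60 mGal
Difference = -45.60 − (-95.90) = 50.30 mGal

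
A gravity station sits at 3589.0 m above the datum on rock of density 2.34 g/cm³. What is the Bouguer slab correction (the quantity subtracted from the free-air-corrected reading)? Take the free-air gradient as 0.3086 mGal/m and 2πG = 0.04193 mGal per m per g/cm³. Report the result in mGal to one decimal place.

352.1

Bouguer slab correction = 0.04193 × 2.34 × 3589.0 = 352.1 mGal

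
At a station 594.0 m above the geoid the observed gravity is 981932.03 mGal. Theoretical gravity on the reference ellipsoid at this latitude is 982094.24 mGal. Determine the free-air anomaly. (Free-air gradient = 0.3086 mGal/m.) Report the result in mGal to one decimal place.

Free-air correction = 0.3086 × 594.0 = 183.31 mGal
Free-air anomaly = 981932.03 − 982094.24 + (183.31) = 21.10 mGal

21.1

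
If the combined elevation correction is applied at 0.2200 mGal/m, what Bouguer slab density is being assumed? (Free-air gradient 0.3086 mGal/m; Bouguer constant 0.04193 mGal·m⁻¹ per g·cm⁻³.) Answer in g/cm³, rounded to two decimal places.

0.2200 = 0.3086 − 0.04193 × ρ
ρ = (0.3086 − 0.2200) / 0.04193 = 2.11 g/cm³

2.11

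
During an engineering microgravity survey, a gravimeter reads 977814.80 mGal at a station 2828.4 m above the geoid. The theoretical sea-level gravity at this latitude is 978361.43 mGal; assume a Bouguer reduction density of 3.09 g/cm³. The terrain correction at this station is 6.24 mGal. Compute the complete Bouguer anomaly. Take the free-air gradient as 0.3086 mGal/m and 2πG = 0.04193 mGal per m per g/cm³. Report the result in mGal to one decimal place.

-34.0

Free-air correction = 0.3086 × 2828.4 = 872.84 mGal
Free-air anomaly = 977814.80 − 978361.43 + (872.84) = 326.21 mGal
Bouguer slab correction = 0.04193 × 3.09 × 2828.4 = 366.46 mGal
Simple Bouguer anomaly = 326.21 − (366.46) = -40.25 mGal
Complete Bouguer anomaly = -40.25 + 6.24 = -34.01 mGal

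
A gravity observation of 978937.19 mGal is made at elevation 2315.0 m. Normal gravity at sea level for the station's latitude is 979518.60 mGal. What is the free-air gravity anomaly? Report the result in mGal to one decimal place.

133.0

Free-air correction = 0.3086 × 2315.0 = 714.41 mGal
Free-air anomaly = 978937.19 − 979518.60 + (714.41) = 133.00 mGal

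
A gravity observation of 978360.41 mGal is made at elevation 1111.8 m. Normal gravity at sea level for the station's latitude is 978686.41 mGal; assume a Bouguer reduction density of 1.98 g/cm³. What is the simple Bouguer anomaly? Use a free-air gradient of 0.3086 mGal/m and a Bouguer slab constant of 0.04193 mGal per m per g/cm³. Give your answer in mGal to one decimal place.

Free-air correction = 0.3086 × 1111.8 = 343.10 mGal
Free-air anomaly = 978360.41 − 978686.41 + (343.10) = 17.10 mGal
Bouguer slab correction = 0.04193 × 1.98 × 1111.8 = 92.30 mGal
Simple Bouguer anomaly = 17.10 − (92.30) = -75.20 mGal

-75.2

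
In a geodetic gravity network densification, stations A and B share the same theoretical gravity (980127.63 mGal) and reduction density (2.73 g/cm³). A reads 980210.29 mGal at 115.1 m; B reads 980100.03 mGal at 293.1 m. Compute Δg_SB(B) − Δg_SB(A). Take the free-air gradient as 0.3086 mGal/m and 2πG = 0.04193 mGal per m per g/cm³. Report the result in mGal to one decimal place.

-75.7

Δg_SB(A) = 980210.29 − 980127.63 + 0.3086×115.1 − 0.04193×2.73×115.1 = 105.00 mGal
Δg_SB(B) = 980100.03 − 980127.63 + 0.3086×293.1 − 0.04193×2.73×293.1 = 29.30 mGal
Difference = 29.30 − (105.00) = -75.70 mGal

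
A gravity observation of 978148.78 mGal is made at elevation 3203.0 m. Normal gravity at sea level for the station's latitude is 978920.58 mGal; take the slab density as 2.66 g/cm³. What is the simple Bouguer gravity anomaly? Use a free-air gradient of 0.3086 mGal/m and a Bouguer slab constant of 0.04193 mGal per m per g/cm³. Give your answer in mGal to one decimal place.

-140.6

Free-air correction = 0.3086 × 3203.0 = 988.45 mGal
Free-air anomaly = 978148.78 − 978920.58 + (988.45) = 216.65 mGal
Bouguer slab correction = 0.04193 × 2.66 × 3203.0 = 357.24 mGal
Simple Bouguer anomaly = 216.65 − (357.24) = -140.59 mGal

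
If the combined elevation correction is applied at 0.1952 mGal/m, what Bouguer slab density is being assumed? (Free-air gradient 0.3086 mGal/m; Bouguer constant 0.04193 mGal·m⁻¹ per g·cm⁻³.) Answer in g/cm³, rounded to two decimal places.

0.1952 = 0.3086 − 0.04193 × ρ
ρ = (0.3086 − 0.1952) / 0.04193 = 2.70 g/cm³

2.70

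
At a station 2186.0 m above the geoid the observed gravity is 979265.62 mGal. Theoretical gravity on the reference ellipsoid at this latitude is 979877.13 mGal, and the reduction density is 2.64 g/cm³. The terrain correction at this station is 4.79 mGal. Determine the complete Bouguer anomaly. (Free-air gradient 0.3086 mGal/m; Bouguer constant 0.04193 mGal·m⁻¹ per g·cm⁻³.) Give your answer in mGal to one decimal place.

-174.1

Free-air correction = 0.3086 × 2186.0 = 674.60 mGal
Free-air anomaly = 979265.62 − 979877.13 + (674.60) = 63.09 mGal
Bouguer slab correction = 0.04193 × 2.64 × 2186.0 = 241.98 mGal
Simple Bouguer anomaly = 63.09 − (241.98) = -178.89 mGal
Complete Bouguer anomaly = -178.89 + 4.79 = -174.10 mGal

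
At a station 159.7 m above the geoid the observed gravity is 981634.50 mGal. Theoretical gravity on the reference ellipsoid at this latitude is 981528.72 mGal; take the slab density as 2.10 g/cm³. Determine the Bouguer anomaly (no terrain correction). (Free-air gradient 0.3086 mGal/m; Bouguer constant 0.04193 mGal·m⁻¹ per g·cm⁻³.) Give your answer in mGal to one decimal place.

141.0

Free-air correction = 0.3086 × 159.7 = 49.28 mGal
Free-air anomaly = 981634.50 − 981528.72 + (49.28) = 155.06 mGal
Bouguer slab correction = 0.04193 × 2.10 × 159.7 = 14.06 mGal
Simple Bouguer anomaly = 155.06 − (14.06) = 141.00 mGal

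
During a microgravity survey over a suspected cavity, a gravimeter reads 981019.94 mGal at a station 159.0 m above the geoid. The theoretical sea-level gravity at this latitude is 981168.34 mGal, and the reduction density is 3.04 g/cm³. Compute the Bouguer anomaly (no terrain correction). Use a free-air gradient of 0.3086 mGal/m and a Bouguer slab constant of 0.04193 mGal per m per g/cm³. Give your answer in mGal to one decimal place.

Free-air correction = 0.3086 × 159.0 = 49.07 mGal
Free-air anomaly = 981019.94 − 981168.34 + (49.07) = -99.33 mGal
Bouguer slab correction = 0.04193 × 3.04 × 159.0 = 20.27 mGal
Simple Bouguer anomaly = -99.33 − (20.27) = -119.60 mGal

-119.6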